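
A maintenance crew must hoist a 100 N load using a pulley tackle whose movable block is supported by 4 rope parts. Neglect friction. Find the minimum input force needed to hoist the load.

25 N

Block-and-tackle MA = number of supporting rope parts = 4.
Effort = load / MA = 100 / 4 = 25 N.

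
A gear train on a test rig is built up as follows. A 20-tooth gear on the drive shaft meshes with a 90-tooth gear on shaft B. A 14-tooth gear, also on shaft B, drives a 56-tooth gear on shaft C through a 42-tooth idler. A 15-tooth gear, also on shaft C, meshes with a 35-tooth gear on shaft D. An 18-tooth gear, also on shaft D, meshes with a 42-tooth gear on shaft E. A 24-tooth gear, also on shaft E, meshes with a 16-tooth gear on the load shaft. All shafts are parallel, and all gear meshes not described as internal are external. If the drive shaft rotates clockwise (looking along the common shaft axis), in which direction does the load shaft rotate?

the drive shaft → shaft B: external mesh, 1 reversal → CCW.
shaft B → shaft C: driver → idler → driven is 2 external meshes, 2 reversals → CCW.
shaft C → shaft D: external mesh, 1 reversal → CW.
shaft D → shaft E: external mesh, 1 reversal → CCW.
shaft E → the load shaft: external mesh, 1 reversal → CW.
6 reversals in total — an even number — so the load shaft turns the same way as the drive shaft.

clockwise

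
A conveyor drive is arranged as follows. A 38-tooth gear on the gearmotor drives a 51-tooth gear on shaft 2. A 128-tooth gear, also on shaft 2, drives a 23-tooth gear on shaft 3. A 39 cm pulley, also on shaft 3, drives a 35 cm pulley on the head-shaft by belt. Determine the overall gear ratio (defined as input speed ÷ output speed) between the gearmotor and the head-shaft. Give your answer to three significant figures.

0.216

Each stage contributes driven/driver: gear mesh 51/38 = 1.3421, gear mesh 23/128 = 0.17969, belt 35/39 = 0.89744.
Overall: 1.3421 × 0.17969 × 0.89744 = 0.21643.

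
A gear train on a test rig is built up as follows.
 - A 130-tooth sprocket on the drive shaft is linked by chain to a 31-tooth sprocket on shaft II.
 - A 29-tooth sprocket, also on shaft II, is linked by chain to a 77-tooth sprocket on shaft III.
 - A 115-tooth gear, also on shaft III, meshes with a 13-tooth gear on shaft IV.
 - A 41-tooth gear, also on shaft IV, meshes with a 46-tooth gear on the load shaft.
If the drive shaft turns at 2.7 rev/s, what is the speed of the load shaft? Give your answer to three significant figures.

33.6 rev/s

chain 31/130 = 0.23846 → 2.7/0.23846 = 11.323 rev/s
chain 77/29 = 2.6552 → 11.323/2.6552 = 4.2643 rev/s
gear mesh 13/115 = 0.11304 → 4.2643/0.11304 = 37.723 rev/s
gear mesh 46/41 = 1.122 → 37.723/1.122 = 33.623 rev/s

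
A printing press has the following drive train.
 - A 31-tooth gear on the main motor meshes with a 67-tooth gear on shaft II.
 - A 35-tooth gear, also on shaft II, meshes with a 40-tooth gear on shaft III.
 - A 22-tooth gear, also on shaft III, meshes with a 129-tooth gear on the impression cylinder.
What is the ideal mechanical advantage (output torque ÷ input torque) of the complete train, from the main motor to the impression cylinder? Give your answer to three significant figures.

14.5

Each stage contributes driven/driver: gear mesh 67/31 = 2.1613, gear mesh 40/35 = 1.1429, gear mesh 129/22 = 5.8636.
Overall: 2.1613 × 1.1429 × 5.8636 = 14.483.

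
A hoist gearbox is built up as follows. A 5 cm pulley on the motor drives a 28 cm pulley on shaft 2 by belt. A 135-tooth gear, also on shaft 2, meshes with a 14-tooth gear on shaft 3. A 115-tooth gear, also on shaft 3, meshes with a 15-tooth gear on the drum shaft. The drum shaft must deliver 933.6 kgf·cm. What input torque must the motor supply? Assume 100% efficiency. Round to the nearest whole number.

12325 kgf·cm

Overall ratio R = 5.6 × 0.1037 × 0.13043 = 0.075749.
Input torque = output torque / R = 933.6 / 0.075749 = 12325 kgf·cm.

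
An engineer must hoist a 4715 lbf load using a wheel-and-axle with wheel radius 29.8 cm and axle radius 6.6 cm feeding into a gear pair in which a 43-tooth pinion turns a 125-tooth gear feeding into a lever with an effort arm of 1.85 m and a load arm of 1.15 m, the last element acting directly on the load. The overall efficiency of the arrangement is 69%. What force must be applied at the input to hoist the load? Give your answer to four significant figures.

323.6 lbf

Wheel-and-axle MA = R/r = 29.8/6.6 = 4.5152.
Gear pair MA = 125/43 = 2.907.
Lever MA = effort arm / load arm = 1.85/1.15 = 1.6087.
Combined ideal MA = 4.5152 × 2.907 × 1.6087 = 21.115.
Actual MA = 21.115 × 0.69 = 14.569.
Effort = load / actual MA = 4715 / 14.569 = 323.63 lbf.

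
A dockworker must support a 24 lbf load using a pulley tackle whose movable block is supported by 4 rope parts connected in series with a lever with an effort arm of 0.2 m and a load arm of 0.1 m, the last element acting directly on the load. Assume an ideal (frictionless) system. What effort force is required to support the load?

Block-and-tackle MA = number of supporting rope parts = 4.
Lever MA = effort arm / load arm = 0.2/0.1 = 2.
Combined ideal MA = 4 × 2 = 8.
Effort = load / MA = 24 / 8 = 3 lbf.

3 lbf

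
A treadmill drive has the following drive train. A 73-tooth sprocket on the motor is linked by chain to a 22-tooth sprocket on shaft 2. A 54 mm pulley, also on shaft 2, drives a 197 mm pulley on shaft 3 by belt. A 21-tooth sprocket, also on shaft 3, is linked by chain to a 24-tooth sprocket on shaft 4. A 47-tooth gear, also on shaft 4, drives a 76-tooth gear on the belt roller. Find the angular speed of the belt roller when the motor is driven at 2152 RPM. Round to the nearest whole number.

1059 RPM

Chain: ratio = 22/73 = 0.30137, so shaft 2 turns at 2152 / 0.30137 = 7140.7 RPM.
Belt: ratio = 197/54 = 3.6481, so shaft 3 turns at 7140.7 / 3.6481 = 1957.4 RPM.
Chain: ratio = 24/21 = 1.1429, so shaft 4 turns at 1957.4 / 1.1429 = 1712.7 RPM.
Gear mesh: ratio = 76/47 = 1.617, so the belt roller turns at 1712.7 / 1.617 = 1059.2 RPM.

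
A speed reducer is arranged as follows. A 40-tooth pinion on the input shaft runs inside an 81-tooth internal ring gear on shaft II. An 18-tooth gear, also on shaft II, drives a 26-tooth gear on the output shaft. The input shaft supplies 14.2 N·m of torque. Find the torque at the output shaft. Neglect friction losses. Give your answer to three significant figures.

41.5 N·m

After the internal gear (81/40): 14.2 × 2.025 = 28.755 N·m
After the gear mesh (26/18): 28.755 × 1.4444 = 41.535 N·m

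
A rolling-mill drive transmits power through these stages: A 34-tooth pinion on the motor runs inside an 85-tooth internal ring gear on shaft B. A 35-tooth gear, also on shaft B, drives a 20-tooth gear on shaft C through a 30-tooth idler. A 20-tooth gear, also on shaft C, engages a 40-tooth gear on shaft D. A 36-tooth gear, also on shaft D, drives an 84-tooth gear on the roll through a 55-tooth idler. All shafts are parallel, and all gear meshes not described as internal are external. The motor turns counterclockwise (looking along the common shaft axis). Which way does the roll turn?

the motor → shaft B: internal mesh, same direction → CCW.
shaft B → shaft C: driver → idler → driven is 2 external meshes, 2 reversals → CCW.
shaft C → shaft D: external mesh, 1 reversal → CW.
shaft D → the roll: driver → idler → driven is 2 external meshes, 2 reversals → CW.
5 reversals in total — an odd number — so the roll turns opposite to the motor.

clockwise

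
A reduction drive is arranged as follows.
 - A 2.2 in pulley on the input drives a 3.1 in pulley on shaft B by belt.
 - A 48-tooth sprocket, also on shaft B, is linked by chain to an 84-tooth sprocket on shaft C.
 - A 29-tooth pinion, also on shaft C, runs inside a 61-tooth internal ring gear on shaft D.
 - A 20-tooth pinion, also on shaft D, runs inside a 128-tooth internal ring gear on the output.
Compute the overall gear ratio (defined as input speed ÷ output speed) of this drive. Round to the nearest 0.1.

Each stage contributes driven/driver: belt 3.1/2.2 = 1.4091, chain 84/48 = 1.75, internal gear 61/29 = 2.1034, internal gear 128/20 = 6.4.
Overall: 1.4091 × 1.75 × 2.1034 × 6.4 = 33.196.

33.2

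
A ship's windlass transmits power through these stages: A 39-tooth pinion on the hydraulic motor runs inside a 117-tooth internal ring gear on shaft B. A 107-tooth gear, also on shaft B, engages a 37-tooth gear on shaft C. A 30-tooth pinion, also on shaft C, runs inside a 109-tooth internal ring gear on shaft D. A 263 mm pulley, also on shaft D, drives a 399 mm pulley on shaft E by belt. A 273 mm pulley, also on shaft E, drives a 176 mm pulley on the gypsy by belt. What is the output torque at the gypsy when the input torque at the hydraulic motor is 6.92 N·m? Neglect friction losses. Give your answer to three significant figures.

Internal gear: ratio = 117/39 = 3; torque at shaft B = 6.92 × 3 = 20.76 N·m.
Gear mesh: ratio = 37/107 = 0.34579; torque at shaft C = 20.76 × 0.34579 = 7.1787 N·m.
Internal gear: ratio = 109/30 = 3.6333; torque at shaft D = 7.1787 × 3.6333 = 26.083 N·m.
Belt: ratio = 399/263 = 1.5171; torque at shaft E = 26.083 × 1.5171 = 39.57 N·m.
Belt: ratio = 176/273 = 0.64469; torque at the gypsy = 39.57 × 0.64469 = 25.51 N·m.

25.5 N·m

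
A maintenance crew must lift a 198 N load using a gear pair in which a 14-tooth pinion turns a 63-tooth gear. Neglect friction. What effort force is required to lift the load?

Gear pair MA = 63/14 = 4.5.
Effort = load / MA = 198 / 4.5 = 44 N.

44 N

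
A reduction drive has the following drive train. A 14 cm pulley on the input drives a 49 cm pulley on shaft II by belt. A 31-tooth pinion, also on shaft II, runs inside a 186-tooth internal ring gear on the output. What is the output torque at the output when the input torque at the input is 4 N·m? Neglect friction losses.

Belt: ratio = 49/14 = 3.5; torque at shaft II = 4 × 3.5 = 14 N·m.
Internal gear: ratio = 186/31 = 6; torque at the output = 14 × 6 = 84 N·m.

84 N·m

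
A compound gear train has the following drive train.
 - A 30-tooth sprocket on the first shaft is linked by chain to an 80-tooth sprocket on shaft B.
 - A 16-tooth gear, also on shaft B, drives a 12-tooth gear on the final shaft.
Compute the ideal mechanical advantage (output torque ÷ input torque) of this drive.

2

Each stage contributes driven/driver: chain 80/30 = 2.6667, gear mesh 12/16 = 0.75.
Overall: 2.6667 × 0.75 = 2.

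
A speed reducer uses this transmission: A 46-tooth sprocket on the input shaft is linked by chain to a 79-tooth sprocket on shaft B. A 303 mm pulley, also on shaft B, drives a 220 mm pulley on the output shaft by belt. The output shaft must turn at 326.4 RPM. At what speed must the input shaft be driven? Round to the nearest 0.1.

407.0 RPM

Overall ratio R = 1.7174 × 0.72607 = 1.247.
Required input speed = output speed × R = 326.4 × 1.247 = 407 RPM.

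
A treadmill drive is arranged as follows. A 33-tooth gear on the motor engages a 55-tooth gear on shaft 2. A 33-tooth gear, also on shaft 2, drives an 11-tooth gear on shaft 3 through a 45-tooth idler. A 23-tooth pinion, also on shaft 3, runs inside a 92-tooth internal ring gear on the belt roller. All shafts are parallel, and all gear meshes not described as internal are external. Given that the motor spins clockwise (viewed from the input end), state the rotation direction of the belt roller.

counterclockwise

the motor → shaft 2: external mesh, 1 reversal → CCW.
shaft 2 → shaft 3: driver → idler → driven is 2 external meshes, 2 reversals → CCW.
shaft 3 → the belt roller: internal mesh, same direction → CCW.
3 reversals in total — an odd number — so the belt roller turns opposite to the motor.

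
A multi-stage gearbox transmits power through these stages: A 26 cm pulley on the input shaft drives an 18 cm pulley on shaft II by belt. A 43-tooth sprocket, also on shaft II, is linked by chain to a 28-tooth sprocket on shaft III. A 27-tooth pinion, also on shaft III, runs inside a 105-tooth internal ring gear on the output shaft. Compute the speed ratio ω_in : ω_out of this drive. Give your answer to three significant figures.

1.75

Each stage contributes driven/driver: belt 18/26 = 0.69231, chain 28/43 = 0.65116, internal gear 105/27 = 3.8889.
Overall: 0.69231 × 0.65116 × 3.8889 = 1.7531.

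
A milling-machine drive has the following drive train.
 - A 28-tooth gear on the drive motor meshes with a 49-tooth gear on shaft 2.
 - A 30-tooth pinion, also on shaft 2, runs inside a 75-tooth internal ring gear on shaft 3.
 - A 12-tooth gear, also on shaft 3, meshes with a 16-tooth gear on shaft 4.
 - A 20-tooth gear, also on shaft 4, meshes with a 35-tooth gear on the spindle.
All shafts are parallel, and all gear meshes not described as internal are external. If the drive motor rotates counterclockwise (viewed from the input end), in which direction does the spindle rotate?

the drive motor → shaft 2: external mesh, 1 reversal → CW.
shaft 2 → shaft 3: internal mesh, same direction → CW.
shaft 3 → shaft 4: external mesh, 1 reversal → CCW.
shaft 4 → the spindle: external mesh, 1 reversal → CW.
3 reversals in total — an odd number — so the spindle turns opposite to the drive motor.

clockwise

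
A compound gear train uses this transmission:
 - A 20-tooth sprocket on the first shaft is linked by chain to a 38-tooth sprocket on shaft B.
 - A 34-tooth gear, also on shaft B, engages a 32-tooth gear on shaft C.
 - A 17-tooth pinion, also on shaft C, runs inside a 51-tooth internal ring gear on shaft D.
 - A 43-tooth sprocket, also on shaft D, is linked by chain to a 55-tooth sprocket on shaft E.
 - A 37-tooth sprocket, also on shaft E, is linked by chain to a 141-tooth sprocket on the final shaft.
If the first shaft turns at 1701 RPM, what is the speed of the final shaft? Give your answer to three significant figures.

65.0 RPM

Chain: ratio = 38/20 = 1.9, so shaft B turns at 1701 / 1.9 = 895.26 RPM.
Gear mesh: ratio = 32/34 = 0.94118, so shaft C turns at 895.26 / 0.94118 = 951.22 RPM.
Internal gear: ratio = 51/17 = 3, so shaft D turns at 951.22 / 3 = 317.07 RPM.
Chain: ratio = 55/43 = 1.2791, so shaft E turns at 317.07 / 1.2791 = 247.89 RPM.
Chain: ratio = 141/37 = 3.8108, so the final shaft turns at 247.89 / 3.8108 = 65.05 RPM.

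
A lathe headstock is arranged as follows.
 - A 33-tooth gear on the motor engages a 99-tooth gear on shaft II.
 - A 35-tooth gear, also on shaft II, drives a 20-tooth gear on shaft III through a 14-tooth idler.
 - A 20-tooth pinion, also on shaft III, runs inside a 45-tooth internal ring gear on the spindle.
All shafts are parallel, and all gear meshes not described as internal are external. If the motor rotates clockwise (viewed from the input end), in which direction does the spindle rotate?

counterclockwise

the motor → shaft II: external mesh, 1 reversal → CCW.
shaft II → shaft III: driver → idler → driven is 2 external meshes, 2 reversals → CCW.
shaft III → the spindle: internal mesh, same direction → CCW.
3 reversals in total — an odd number — so the spindle turns opposite to the motor.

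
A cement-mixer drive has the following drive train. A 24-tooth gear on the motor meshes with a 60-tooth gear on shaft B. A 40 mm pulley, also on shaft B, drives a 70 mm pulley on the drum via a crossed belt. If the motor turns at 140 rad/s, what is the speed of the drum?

32 rad/s

the motor → shaft B (gear mesh, 60/24): 140 ÷ 2.5 = 56 rad/s
shaft B → the drum (belt, 70/40): 56 ÷ 1.75 = 32 rad/s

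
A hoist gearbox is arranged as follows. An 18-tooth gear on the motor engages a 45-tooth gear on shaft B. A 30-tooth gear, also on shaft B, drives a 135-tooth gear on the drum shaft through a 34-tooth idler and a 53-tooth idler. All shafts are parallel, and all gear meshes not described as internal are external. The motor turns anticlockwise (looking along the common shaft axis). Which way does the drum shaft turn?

anticlockwise

the motor → shaft B: external mesh, 1 reversal → CW.
shaft B → the drum shaft: driver → idler → idler → driven is 3 external meshes, 3 reversals → CCW.
4 reversals in total — an even number — so the drum shaft turns the same way as the motor.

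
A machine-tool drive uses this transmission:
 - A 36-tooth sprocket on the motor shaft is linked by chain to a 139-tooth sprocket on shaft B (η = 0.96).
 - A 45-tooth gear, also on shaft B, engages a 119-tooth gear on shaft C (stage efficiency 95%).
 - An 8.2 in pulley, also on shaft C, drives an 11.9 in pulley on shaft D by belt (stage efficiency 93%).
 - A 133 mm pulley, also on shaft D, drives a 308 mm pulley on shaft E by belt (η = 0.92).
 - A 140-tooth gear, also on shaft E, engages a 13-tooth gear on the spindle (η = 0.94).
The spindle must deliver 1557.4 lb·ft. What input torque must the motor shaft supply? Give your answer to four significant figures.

666.4 lb·ft

Overall ratio R = 3.8611 × 2.6444 × 1.4512 × 2.3158 × 0.092857 = 3.1864; overall efficiency η = 0.96 × 0.95 × 0.93 × 0.92 × 0.94 = 0.7335.
Input torque = output torque / (R × η) = 1557.4 / (3.1864 × 0.7335) = 666.37 lb·ft.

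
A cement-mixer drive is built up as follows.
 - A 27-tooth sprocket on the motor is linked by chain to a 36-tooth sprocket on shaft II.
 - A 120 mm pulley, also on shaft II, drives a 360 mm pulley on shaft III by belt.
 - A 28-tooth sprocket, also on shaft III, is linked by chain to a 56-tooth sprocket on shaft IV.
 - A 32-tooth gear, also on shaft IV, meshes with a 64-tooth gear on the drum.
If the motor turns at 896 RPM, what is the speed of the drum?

56 RPM

Chain: ratio = 36/27 = 1.3333, so shaft II turns at 896 / 1.3333 = 672 RPM.
Belt: ratio = 360/120 = 3, so shaft III turns at 672 / 3 = 224 RPM.
Chain: ratio = 56/28 = 2, so shaft IV turns at 224 / 2 = 112 RPM.
Gear mesh: ratio = 64/32 = 2, so the drum turns at 112 / 2 = 56 RPM.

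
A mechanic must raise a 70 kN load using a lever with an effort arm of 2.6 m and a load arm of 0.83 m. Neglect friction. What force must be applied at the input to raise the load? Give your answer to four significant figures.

Lever MA = effort arm / load arm = 2.6/0.83 = 3.1325.
Effort = load / MA = 70 / 3.1325 = 22.346 kN.

22.35 kN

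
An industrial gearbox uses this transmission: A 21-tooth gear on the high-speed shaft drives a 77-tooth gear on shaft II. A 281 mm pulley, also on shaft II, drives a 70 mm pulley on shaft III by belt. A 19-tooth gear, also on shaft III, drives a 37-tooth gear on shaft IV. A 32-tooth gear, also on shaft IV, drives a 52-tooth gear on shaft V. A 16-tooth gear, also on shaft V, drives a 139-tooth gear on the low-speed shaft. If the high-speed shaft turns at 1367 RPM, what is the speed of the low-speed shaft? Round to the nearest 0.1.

54.4 RPM

Gear mesh: ratio = 77/21 = 3.6667, so shaft II turns at 1367 / 3.6667 = 372.82 RPM.
Belt: ratio = 70/281 = 0.24911, so shaft III turns at 372.82 / 0.24911 = 1496.6 RPM.
Gear mesh: ratio = 37/19 = 1.9474, so shaft IV turns at 1496.6 / 1.9474 = 768.52 RPM.
Gear mesh: ratio = 52/32 = 1.625, so shaft V turns at 768.52 / 1.625 = 472.94 RPM.
Gear mesh: ratio = 139/16 = 8.6875, so the low-speed shaft turns at 472.94 / 8.6875 = 54.439 RPM.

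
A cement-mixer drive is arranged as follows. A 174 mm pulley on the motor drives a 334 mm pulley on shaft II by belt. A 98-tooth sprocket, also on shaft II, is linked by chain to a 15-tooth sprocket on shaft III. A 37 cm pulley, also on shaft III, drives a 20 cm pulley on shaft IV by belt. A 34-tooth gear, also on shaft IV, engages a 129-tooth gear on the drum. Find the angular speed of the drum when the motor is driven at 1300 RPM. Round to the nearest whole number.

the motor → shaft II (belt, 334/174): 1300 ÷ 1.9195 = 677.25 RPM
shaft II → shaft III (chain, 15/98): 677.25 ÷ 0.15306 = 4424.7 RPM
shaft III → shaft IV (belt, 20/37): 4424.7 ÷ 0.54054 = 8185.6 RPM
shaft IV → the drum (gear mesh, 129/34): 8185.6 ÷ 3.7941 = 2157.5 RPM

2157 RPM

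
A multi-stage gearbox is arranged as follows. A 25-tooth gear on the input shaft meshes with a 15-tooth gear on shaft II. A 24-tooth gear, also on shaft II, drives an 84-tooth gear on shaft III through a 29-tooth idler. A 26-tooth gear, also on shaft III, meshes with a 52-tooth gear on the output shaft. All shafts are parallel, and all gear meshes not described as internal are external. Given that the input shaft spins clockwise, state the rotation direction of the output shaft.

clockwise

the input shaft → shaft II: external mesh, 1 reversal → CCW.
shaft II → shaft III: driver → idler → driven is 2 external meshes, 2 reversals → CCW.
shaft III → the output shaft: external mesh, 1 reversal → CW.
4 reversals in total — an even number — so the output shaft turns the same way as the input shaft.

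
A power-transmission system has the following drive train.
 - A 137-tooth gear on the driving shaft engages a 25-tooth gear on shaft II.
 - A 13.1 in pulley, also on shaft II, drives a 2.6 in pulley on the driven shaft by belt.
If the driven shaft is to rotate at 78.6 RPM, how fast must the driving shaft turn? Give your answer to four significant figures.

Overall ratio R = 0.18248 × 0.19847 = 0.036218.
Required input speed = output speed × R = 78.6 × 0.036218 = 2.8467 RPM.

2.847 RPM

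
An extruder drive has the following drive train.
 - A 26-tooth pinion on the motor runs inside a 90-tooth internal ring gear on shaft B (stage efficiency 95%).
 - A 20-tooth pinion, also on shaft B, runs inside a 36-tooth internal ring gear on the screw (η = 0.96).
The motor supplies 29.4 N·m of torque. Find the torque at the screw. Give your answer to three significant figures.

167 N·m

internal gear 90/26 = 3.4615 → τ = 29.4·3.4615·0.95 = 96.681 N·m
internal gear 36/20 = 1.8 → τ = 96.681·1.8·0.96 = 167.06 N·m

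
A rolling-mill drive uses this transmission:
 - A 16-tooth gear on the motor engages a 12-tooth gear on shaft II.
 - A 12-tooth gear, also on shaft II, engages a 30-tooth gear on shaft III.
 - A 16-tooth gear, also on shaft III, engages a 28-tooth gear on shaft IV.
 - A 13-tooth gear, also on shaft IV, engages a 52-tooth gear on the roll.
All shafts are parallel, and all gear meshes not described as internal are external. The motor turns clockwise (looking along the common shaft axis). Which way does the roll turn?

clockwise

the motor → shaft II: external mesh, 1 reversal → CCW.
shaft II → shaft III: external mesh, 1 reversal → CW.
shaft III → shaft IV: external mesh, 1 reversal → CCW.
shaft IV → the roll: external mesh, 1 reversal → CW.
4 reversals in total — an even number — so the roll turns the same way as the motor.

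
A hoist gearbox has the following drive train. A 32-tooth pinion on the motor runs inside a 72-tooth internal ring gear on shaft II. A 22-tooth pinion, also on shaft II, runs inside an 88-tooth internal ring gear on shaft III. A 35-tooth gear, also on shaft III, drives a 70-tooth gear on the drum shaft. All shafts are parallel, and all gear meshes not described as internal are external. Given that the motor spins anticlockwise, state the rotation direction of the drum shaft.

clockwise

the motor → shaft II: internal mesh, same direction → CCW.
shaft II → shaft III: internal mesh, same direction → CCW.
shaft III → the drum shaft: external mesh, 1 reversal → CW.
1 reversal in total — an odd number — so the drum shaft turns opposite to the motor.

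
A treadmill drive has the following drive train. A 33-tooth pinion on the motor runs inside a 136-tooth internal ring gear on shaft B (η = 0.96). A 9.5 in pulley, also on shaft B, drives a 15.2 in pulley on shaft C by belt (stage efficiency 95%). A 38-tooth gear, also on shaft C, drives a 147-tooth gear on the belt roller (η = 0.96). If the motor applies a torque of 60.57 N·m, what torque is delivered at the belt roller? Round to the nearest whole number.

1353 N·m

Internal gear: ratio = 136/33 = 4.1212; torque at shaft B = 60.57 × 4.1212 × 0.96 = 239.64 N·m.
Belt: ratio = 15.2/9.5 = 1.6; torque at shaft C = 239.64 × 1.6 × 0.95 = 364.25 N·m.
Gear mesh: ratio = 147/38 = 3.8684; torque at the belt roller = 364.25 × 3.8684 × 0.96 = 1352.7 N·m.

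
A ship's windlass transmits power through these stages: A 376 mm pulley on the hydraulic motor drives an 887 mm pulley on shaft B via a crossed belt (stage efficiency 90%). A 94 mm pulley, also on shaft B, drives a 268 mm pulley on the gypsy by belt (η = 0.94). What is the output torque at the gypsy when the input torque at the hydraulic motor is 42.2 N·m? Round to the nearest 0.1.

Belt: ratio = 887/376 = 2.359; torque at shaft B = 42.2 × 2.359 × 0.90 = 89.596 N·m.
Belt: ratio = 268/94 = 2.8511; torque at the gypsy = 89.596 × 2.8511 × 0.94 = 240.12 N·m.

240.1 N·m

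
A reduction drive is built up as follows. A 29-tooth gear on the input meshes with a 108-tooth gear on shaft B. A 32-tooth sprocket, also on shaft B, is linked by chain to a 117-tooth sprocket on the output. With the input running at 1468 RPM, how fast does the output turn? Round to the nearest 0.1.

107.8 RPM

the input → shaft B (gear mesh, 108/29): 1468 ÷ 3.7241 = 394.19 RPM
shaft B → the output (chain, 117/32): 394.19 ÷ 3.6562 = 107.81 RPM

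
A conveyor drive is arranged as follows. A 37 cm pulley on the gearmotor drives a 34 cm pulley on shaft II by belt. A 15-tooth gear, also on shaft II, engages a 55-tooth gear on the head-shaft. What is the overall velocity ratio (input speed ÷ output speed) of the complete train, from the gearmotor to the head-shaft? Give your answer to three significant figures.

3.37

Each stage contributes driven/driver: belt 34/37 = 0.91892, gear mesh 55/15 = 3.6667.
Overall: 0.91892 × 3.6667 = 3.3694.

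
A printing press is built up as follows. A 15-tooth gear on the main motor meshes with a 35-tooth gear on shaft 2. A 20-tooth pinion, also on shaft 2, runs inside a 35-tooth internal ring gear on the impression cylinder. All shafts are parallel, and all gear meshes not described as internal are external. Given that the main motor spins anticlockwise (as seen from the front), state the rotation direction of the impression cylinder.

clockwise

the main motor → shaft 2: external mesh, 1 reversal → CW.
shaft 2 → the impression cylinder: internal mesh, same direction → CW.
1 reversal in total — an odd number — so the impression cylinder turns opposite to the main motor.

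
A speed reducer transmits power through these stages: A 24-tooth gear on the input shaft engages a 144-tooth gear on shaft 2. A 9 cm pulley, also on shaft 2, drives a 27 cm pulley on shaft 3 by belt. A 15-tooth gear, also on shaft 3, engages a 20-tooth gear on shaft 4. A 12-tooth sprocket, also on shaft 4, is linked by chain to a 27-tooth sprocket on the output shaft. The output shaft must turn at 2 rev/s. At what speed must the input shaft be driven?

Overall ratio R = 6 × 3 × 1.3333 × 2.25 = 54.
Required input speed = output speed × R = 2 × 54 = 108 rev/s.

108 rev/s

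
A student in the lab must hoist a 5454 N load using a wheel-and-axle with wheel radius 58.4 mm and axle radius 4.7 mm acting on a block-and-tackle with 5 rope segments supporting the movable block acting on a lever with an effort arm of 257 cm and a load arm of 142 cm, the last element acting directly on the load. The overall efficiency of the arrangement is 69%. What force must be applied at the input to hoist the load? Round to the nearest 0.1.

Wheel-and-axle MA = R/r = 58.4/4.7 = 12.426.
Block-and-tackle MA = number of supporting rope parts = 5.
Lever MA = effort arm / load arm = 257/142 = 1.8099.
Combined ideal MA = 12.426 × 5 × 1.8099 = 112.44.
Actual MA = 112.44 × 0.69 = 77.585.
Effort = load / actual MA = 5454 / 77.585 = 70.297 N.

70.3 N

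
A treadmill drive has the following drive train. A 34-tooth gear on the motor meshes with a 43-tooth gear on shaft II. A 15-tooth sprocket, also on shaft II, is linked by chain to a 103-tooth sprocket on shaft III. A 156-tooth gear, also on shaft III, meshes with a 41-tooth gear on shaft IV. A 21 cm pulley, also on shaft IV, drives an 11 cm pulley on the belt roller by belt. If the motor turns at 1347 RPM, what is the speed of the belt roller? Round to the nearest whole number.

1127 RPM

Gear mesh: ratio = 43/34 = 1.2647, so shaft II turns at 1347 / 1.2647 = 1065.1 RPM.
Chain: ratio = 103/15 = 6.8667, so shaft III turns at 1065.1 / 6.8667 = 155.11 RPM.
Gear mesh: ratio = 41/156 = 0.26282, so shaft IV turns at 155.11 / 0.26282 = 590.16 RPM.
Belt: ratio = 11/21 = 0.52381, so the belt roller turns at 590.16 / 0.52381 = 1126.7 RPM.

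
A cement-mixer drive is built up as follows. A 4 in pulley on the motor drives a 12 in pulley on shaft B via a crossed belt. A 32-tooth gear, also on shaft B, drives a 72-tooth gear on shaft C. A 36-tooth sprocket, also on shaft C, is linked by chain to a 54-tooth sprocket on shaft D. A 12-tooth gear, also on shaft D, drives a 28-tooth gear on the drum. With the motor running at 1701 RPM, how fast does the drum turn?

72 RPM

belt 12/4 = 3 → 1701/3 = 567 RPM
gear mesh 72/32 = 2.25 → 567/2.25 = 252 RPM
chain 54/36 = 1.5 → 252/1.5 = 168 RPM
gear mesh 28/12 = 2.3333 → 168/2.3333 = 72 RPM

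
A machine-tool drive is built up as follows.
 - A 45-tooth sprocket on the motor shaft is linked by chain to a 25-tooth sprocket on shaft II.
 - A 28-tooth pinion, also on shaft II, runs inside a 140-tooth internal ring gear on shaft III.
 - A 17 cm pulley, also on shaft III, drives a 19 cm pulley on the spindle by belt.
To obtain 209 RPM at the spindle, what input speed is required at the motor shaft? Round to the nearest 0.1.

648.9 RPM

Overall ratio R = 0.55556 × 5 × 1.1176 = 3.1046.
Required input speed = output speed × R = 209 × 3.1046 = 648.86 RPM.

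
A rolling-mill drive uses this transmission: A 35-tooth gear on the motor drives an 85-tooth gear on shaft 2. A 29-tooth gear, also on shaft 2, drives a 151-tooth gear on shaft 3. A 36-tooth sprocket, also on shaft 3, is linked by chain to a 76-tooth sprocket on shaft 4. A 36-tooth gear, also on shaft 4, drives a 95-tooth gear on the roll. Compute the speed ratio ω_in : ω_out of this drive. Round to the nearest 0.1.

70.4

Each stage contributes driven/driver: gear mesh 85/35 = 2.4286, gear mesh 151/29 = 5.2069, chain 76/36 = 2.1111, gear mesh 95/36 = 2.6389.
Overall: 2.4286 × 5.2069 × 2.1111 × 2.6389 = 70.447.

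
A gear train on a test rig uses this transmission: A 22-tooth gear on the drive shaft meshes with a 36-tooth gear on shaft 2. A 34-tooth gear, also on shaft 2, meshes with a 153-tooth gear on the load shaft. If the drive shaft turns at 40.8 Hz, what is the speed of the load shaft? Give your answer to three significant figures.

the drive shaft → shaft 2 (gear mesh, 36/22): 40.8 ÷ 1.6364 = 24.933 Hz
shaft 2 → the load shaft (gear mesh, 153/34): 24.933 ÷ 4.5 = 5.5407 Hz

5.54 Hz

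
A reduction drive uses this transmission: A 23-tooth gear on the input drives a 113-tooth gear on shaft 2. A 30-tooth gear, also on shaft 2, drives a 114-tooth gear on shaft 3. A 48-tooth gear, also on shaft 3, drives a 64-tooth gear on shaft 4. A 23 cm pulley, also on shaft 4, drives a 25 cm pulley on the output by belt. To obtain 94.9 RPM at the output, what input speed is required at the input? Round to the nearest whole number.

2568 RPM

Overall ratio R = 4.913 × 3.8 × 1.3333 × 1.087 = 27.057.
Required input speed = output speed × R = 94.9 × 27.057 = 2567.7 RPM.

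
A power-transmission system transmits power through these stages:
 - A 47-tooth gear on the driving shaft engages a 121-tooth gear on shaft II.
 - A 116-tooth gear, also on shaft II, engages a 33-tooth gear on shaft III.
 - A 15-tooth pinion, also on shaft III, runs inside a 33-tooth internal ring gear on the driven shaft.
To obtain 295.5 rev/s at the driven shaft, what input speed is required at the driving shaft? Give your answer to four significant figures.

Overall ratio R = 2.5745 × 0.28448 × 2.2 = 1.6113.
Required input speed = output speed × R = 295.5 × 1.6113 = 476.13 rev/s.

476.1 rev/s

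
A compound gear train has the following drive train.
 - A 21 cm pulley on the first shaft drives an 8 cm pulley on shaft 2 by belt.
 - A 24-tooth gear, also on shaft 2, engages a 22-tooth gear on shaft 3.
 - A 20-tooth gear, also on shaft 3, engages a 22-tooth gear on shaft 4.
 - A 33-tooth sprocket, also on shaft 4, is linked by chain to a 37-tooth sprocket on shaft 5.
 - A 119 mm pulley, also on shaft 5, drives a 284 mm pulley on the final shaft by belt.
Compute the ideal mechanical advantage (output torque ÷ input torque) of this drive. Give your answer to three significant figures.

1.03

Each stage contributes driven/driver: belt 8/21 = 0.38095, gear mesh 22/24 = 0.91667, gear mesh 22/20 = 1.1, chain 37/33 = 1.1212, belt 284/119 = 2.3866.
Overall: 0.38095 × 0.91667 × 1.1 × 1.1212 × 2.3866 = 1.0279.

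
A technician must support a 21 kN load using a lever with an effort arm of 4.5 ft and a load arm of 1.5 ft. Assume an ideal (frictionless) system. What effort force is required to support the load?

Lever MA = effort arm / load arm = 4.5/1.5 = 3.
Effort = load / MA = 21 / 3 = 7 kN.

7 kN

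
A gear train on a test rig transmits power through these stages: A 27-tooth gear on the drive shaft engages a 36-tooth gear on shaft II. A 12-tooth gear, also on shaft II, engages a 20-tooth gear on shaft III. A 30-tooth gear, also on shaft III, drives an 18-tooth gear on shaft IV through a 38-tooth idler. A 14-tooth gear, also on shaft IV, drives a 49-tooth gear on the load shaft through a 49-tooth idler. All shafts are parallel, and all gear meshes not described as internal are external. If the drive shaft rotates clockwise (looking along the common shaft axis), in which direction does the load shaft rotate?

clockwise

the drive shaft → shaft II: external mesh, 1 reversal → CCW.
shaft II → shaft III: external mesh, 1 reversal → CW.
shaft III → shaft IV: driver → idler → driven is 2 external meshes, 2 reversals → CW.
shaft IV → the load shaft: driver → idler → driven is 2 external meshes, 2 reversals → CW.
6 reversals in total — an even number — so the load shaft turns the same way as the drive shaft.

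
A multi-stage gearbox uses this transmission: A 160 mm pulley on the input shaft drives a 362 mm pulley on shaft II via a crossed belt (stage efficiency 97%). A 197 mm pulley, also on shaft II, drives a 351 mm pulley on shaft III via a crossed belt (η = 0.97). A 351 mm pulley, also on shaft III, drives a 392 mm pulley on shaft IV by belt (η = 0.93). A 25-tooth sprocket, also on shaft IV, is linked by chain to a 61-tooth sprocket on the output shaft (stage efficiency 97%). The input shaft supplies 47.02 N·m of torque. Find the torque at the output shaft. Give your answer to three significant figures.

Belt: ratio = 362/160 = 2.2625; torque at shaft II = 47.02 × 2.2625 × 0.97 = 103.19 N·m.
Belt: ratio = 351/197 = 1.7817; torque at shaft III = 103.19 × 1.7817 × 0.97 = 178.34 N·m.
Belt: ratio = 392/351 = 1.1168; torque at shaft IV = 178.34 × 1.1168 × 0.93 = 185.23 N·m.
Chain: ratio = 61/25 = 2.44; torque at the output shaft = 185.23 × 2.44 × 0.97 = 438.41 N·m.

438 N·m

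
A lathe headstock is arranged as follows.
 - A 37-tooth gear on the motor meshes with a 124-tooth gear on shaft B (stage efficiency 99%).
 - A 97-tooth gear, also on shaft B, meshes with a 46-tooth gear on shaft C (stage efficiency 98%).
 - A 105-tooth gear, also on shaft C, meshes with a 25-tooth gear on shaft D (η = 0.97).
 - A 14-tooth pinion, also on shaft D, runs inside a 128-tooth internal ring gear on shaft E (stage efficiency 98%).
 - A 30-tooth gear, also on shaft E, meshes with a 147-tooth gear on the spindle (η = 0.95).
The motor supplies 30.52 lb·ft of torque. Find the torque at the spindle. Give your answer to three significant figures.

After the gear mesh (124/37): 30.52 × 3.3514 × 0.99 = 101.26 lb·ft
After the gear mesh (46/97): 101.26 × 0.47423 × 0.98 = 47.06 lb·ft
After the gear mesh (25/105): 47.06 × 0.2381 × 0.97 = 10.869 lb·ft
After the internal gear (128/14): 10.869 × 9.1429 × 0.98 = 97.383 lb·ft
After the gear mesh (147/30): 97.383 × 4.9 × 0.95 = 453.32 lb·ft

453 lb·ft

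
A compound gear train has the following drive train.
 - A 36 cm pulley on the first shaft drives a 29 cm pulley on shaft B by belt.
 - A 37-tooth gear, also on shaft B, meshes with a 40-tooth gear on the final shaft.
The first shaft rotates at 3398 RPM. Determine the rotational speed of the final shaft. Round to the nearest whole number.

belt 29/36 = 0.80556 → 3398/0.80556 = 4218.2 RPM
gear mesh 40/37 = 1.0811 → 4218.2/1.0811 = 3901.8 RPM

3902 RPM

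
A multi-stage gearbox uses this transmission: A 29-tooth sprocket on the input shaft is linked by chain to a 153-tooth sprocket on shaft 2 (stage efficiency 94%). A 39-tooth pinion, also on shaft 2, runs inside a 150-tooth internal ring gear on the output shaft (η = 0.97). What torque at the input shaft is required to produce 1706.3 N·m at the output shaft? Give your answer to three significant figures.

92.2 N·m

Overall ratio R = 5.2759 × 3.8462 = 20.292; overall efficiency η = 0.94 × 0.97 = 0.9118.
Input torque = output torque / (R × η) = 1706.3 / (20.292 × 0.9118) = 92.222 N·m.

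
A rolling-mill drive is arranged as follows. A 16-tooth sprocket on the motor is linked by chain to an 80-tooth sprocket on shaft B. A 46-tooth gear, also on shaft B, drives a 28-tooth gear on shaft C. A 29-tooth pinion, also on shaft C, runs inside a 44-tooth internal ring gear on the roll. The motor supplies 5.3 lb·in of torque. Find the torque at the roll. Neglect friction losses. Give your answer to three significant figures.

chain 80/16 = 5 → τ = 5.3·5 = 26.5 lb·in
gear mesh 28/46 = 0.6087 → τ = 26.5·0.6087 = 16.13 lb·in
internal gear 44/29 = 1.5172 → τ = 16.13·1.5172 = 24.474 lb·in

24.5 lb·in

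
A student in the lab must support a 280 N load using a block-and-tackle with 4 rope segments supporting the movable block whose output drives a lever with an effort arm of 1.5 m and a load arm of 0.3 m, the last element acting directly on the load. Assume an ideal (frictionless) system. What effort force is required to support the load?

Block-and-tackle MA = number of supporting rope parts = 4.
Lever MA = effort arm / load arm = 1.5/0.3 = 5.
Combined ideal MA = 4 × 5 = 20.
Effort = load / MA = 280 / 20 = 14 N.

14 N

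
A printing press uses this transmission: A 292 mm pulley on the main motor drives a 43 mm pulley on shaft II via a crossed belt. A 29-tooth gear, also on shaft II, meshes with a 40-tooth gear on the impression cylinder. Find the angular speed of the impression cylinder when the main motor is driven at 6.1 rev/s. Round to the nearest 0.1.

the main motor → shaft II (belt, 43/292): 6.1 ÷ 0.14726 = 41.423 rev/s
shaft II → the impression cylinder (gear mesh, 40/29): 41.423 ÷ 1.3793 = 30.032 rev/s

30.0 rev/s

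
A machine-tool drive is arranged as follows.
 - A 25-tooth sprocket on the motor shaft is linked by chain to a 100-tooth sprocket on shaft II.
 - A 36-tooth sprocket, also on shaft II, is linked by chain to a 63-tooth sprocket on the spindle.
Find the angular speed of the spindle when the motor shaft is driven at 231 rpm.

chain 100/25 = 4 → 231/4 = 57.75 rpm
chain 63/36 = 1.75 → 57.75/1.75 = 33 rpm

33 rpm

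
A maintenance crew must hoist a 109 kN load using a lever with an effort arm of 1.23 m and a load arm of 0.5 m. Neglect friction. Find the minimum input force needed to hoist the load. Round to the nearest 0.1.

Lever MA = effort arm / load arm = 1.23/0.5 = 2.46.
Effort = load / MA = 109 / 2.46 = 44.309 kN.

44.3 kN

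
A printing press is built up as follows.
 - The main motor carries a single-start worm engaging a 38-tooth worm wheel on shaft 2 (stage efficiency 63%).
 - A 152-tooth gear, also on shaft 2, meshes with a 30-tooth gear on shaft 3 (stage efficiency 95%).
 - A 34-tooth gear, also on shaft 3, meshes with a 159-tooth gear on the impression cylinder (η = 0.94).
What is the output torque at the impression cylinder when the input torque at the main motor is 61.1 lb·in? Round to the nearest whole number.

1206 lb·in

worm 38/1 = 38 → τ = 61.1·38·0.63 = 1462.7 lb·in
gear mesh 30/152 = 0.19737 → τ = 1462.7·0.19737·0.95 = 274.26 lb·in
gear mesh 159/34 = 4.6765 → τ = 274.26·4.6765·0.94 = 1205.6 lb·in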